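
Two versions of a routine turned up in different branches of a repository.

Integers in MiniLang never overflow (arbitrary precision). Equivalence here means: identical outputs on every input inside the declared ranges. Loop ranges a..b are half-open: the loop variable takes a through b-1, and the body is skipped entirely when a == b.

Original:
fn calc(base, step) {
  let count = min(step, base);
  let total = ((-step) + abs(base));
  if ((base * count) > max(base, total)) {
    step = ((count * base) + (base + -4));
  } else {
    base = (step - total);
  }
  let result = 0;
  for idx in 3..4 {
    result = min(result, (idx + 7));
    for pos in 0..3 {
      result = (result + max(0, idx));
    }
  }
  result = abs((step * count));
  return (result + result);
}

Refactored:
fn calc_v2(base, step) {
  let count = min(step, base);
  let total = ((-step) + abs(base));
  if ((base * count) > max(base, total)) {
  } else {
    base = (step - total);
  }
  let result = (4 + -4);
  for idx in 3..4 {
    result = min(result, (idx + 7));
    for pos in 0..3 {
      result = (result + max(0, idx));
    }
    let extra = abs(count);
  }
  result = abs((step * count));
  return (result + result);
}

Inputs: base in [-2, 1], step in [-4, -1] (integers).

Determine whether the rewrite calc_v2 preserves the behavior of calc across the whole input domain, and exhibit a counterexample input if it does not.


base=-2, step=-4 yields 16 from calc but 32 from calc_v2.
verdict: not equivalent; witness: base=-2, step=-4


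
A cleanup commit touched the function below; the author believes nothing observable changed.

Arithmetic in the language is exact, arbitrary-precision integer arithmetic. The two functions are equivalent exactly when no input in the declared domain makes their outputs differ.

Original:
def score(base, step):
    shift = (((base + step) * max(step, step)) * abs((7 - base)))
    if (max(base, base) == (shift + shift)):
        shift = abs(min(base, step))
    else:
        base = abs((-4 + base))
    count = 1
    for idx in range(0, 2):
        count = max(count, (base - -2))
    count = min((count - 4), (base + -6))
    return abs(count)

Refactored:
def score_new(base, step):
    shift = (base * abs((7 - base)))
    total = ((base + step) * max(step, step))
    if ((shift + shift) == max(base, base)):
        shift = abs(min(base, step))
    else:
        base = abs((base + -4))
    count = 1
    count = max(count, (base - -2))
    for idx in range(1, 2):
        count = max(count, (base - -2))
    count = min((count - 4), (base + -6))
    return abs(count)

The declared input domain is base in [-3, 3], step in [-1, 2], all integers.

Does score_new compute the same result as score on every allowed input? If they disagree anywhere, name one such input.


Not equivalent: base=0, step=-1 separates them (2 vs 6).
score: shift = 7; (max(base, base) == (shift + shift)) -> false; base = 4; count = 1; [idx=0]; count = 6; [idx=1]; count = 6; count = -2; return 2
score_new: shift = 0; total = 1; ((shift + shift) == max(base, base)) -> true; shift = 1; count = 1; count = 2; [idx=1]; count = 2; count = -6; return 6
verdict: not equivalent; witness: base=0, step=-1


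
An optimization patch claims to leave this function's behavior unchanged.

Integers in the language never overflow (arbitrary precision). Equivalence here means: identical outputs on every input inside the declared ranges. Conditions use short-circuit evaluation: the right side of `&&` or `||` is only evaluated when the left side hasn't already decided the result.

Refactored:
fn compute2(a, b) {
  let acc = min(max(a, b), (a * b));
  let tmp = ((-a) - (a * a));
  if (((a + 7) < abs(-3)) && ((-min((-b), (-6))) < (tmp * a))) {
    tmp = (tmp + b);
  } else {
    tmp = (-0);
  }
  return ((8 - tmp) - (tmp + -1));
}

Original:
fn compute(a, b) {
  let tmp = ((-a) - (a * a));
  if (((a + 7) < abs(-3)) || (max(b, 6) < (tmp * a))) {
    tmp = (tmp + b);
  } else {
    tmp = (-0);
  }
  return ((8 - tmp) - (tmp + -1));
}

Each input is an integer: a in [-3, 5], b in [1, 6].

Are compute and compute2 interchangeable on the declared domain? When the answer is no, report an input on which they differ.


There is a counterexample at a=-3, b=1: 19 on one side, 9 on the other.
compute: tmp=-6, then (((a + 7) < abs(-3)) || (max(b, 6) < (tmp * a))) is true, then tmp=-5, then returns 19
compute2: acc=-3, then tmp=-6, then (((a + 7) < abs(-3)) && ((-min((-b), (-6))) < (tmp * a))) is false, then tmp=0, then returns 9
verdict: not equivalent; witness: a=-3, b=1


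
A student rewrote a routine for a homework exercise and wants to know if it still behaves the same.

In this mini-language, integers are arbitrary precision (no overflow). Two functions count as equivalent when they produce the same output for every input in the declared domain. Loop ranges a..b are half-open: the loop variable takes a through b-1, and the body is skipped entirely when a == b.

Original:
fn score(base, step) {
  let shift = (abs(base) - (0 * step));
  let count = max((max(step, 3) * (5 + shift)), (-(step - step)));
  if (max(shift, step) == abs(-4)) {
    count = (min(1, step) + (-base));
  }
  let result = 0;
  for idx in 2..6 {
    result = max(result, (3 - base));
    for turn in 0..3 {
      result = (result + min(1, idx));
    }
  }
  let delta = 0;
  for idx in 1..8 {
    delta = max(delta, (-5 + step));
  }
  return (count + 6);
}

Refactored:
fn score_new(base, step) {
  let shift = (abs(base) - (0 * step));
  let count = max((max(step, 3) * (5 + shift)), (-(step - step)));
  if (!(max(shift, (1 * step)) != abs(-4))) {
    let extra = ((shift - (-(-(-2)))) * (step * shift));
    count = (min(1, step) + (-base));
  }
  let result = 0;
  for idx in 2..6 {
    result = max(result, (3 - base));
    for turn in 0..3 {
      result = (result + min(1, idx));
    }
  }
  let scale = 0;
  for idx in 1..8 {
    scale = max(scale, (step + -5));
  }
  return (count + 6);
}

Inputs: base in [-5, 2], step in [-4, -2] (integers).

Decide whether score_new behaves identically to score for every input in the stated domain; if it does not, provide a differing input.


Changes here: constant usage differs; and comparison usage differs; and arithmetic usage differs; and boolean connective usage differs; and statement counts differ; and local variable names differ; the full 24-point sweep finds no disagreement.
verdict: equivalent


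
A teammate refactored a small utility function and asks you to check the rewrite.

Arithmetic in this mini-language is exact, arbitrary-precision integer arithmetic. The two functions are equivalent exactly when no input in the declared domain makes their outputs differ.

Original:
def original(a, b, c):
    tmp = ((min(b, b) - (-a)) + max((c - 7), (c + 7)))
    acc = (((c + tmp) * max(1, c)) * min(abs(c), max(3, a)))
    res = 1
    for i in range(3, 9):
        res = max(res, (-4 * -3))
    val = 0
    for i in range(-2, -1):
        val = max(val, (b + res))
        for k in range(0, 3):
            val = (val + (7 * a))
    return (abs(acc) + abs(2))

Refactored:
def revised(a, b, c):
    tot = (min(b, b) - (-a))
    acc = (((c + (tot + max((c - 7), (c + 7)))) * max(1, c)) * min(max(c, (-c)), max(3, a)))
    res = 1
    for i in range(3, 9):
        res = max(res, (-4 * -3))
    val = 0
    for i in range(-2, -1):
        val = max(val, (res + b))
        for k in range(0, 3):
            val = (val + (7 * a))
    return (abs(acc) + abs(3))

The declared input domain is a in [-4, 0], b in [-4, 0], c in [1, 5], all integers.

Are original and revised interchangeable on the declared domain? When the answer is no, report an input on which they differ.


a=-4, b=-4, c=1 yields 3 from original but 4 from revised.
verdict: not equivalent; witness: a=-4, b=-4, c=1


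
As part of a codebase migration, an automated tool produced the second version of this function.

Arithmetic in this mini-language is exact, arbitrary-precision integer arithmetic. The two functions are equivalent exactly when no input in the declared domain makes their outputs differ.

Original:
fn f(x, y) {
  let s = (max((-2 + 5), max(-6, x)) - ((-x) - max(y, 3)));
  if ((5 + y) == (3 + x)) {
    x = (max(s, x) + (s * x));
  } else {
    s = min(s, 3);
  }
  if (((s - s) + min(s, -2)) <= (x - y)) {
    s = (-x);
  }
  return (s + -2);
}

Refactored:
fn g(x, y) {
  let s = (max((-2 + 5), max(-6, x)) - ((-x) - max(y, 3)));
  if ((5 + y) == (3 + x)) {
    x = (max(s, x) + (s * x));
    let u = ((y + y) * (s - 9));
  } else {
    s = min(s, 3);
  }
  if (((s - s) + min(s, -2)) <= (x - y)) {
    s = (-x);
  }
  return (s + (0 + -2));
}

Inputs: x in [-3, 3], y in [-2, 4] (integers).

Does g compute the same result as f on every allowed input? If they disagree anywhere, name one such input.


Side by side, the visible changes include: arithmetic usage differs; also constant usage differs; also statement counts differ; also local variable names differ.
Spot check at x=-2, y=3 — f: s=4, then ((5 + y) == (3 + x)) is false, then s=3, then (((s - s) + min(s, -2)) <= (x - y)) is false, then returns 1. g: s=4, then ((5 + y) == (3 + x)) is false, then s=3, then (((s - s) + min(s, -2)) <= (x - y)) is false, then returns 1. Both give 1.
An exhaustive pass over the 49 declared inputs shows identical outputs.
verdict: equivalent


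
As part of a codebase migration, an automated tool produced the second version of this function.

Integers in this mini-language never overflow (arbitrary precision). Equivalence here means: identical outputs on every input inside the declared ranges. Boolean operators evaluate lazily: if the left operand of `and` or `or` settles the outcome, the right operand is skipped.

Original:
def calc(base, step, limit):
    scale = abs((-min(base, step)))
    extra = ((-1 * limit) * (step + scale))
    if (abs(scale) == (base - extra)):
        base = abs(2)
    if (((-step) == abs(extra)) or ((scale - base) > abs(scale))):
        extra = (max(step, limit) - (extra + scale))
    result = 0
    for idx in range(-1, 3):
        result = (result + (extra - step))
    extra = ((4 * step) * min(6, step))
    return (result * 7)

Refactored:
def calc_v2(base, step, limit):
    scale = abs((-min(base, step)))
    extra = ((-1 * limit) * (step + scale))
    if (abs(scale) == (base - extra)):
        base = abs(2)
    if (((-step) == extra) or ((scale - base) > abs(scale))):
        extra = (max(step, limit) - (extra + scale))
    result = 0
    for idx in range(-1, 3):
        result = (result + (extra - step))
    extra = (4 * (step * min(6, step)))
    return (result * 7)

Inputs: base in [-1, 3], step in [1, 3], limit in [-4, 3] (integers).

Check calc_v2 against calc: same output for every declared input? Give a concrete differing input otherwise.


Input base=0, step=1, limit=1: -56 from calc versus 28 from calc_v2.
verdict: not equivalent; witness: base=0, step=1, limit=1


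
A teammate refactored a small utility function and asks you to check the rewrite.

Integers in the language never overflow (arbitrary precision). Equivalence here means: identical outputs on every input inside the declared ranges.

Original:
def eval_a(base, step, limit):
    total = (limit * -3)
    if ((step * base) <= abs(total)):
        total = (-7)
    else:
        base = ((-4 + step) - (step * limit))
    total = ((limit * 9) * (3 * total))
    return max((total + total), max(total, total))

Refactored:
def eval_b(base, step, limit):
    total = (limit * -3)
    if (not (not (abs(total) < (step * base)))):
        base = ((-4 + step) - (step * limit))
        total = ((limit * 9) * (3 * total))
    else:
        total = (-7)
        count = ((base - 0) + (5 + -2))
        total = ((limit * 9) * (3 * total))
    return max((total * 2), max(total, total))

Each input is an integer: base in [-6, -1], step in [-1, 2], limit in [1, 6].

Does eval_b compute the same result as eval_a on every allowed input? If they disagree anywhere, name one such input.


This is a faithful refactor — constant usage differs; also local variable names differ; also statement counts differ; also arithmetic usage differs; also boolean connective usage differs; also comparison usage differs, but the computed results match everywhere.
Tracing base=-5, step=2, limit=5: eval_a: total=-15, then ((step * base) <= abs(total)) is true, then total=-7, then total=-945, then returns -945 | eval_b: total=-15, then (not (not (abs(total) < (step * base)))) is false, then total=-7, then count=-2, then total=-945, then returns -945 — matching result -945.
Sweeping the whole domain (144 inputs) finds no disagreement.
verdict: equivalent


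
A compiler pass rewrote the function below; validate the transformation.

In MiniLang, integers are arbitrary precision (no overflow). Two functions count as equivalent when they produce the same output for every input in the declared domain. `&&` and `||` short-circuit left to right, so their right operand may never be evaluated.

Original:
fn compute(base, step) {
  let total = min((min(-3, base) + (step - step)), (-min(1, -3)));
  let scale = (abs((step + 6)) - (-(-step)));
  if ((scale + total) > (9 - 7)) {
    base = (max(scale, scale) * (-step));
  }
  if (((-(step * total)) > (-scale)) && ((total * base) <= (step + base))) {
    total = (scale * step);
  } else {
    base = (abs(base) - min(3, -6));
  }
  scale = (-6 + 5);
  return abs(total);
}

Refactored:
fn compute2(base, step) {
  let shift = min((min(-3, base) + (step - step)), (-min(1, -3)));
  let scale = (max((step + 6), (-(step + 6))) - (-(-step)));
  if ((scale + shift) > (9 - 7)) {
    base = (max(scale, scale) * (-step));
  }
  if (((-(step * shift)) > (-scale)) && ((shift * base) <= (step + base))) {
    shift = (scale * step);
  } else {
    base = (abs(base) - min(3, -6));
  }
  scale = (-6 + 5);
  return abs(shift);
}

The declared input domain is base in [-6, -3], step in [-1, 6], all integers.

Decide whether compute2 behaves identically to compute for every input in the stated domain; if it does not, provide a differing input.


Changes here: min/max/abs usage differs; also local variable names differ; also arithmetic usage differs; also constant usage differs; the full 32-point sweep finds no disagreement.
verdict: equivalent


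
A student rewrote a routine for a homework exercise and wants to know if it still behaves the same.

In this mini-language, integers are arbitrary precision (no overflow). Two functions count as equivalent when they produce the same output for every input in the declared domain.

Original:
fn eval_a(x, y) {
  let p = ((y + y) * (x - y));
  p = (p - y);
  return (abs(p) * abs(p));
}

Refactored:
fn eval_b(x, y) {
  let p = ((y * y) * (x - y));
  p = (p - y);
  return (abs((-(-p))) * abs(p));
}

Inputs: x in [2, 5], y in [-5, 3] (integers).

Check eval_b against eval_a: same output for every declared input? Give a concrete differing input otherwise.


The rewrite breaks on x=2, y=-5, where the results are 4225 and 32400.
eval_a: p becomes -70; next p becomes -65; next final value 4225
eval_b: p becomes 175; next p becomes 180; next final value 32400
verdict: not equivalent; witness: x=2, y=-5


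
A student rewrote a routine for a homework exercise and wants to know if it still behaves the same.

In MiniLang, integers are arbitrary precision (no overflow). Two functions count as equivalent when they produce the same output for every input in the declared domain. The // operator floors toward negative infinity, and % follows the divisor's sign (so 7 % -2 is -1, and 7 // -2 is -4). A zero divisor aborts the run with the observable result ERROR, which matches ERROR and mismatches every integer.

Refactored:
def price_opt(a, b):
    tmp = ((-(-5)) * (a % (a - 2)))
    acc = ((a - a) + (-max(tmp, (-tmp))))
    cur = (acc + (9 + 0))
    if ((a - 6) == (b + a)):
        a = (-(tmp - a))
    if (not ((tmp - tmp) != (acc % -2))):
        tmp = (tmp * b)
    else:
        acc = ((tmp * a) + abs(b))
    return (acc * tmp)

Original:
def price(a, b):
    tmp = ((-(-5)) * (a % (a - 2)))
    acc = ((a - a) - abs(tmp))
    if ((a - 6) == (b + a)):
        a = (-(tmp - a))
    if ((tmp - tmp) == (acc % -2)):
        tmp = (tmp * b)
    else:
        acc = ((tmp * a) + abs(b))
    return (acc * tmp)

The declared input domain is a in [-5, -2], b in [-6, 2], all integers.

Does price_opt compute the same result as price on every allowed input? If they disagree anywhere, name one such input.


Comparing the listings, the differences include: comparison usage differs; also statement counts differ; also min/max/abs usage differs; also constant usage differs; also local variable names differ; also boolean connective usage differs; also arithmetic usage differs.
As a probe, take a=-3, b=-1: price runs tmp = -15; acc = -15; ((a - 6) == (b + a)) -> false; ((tmp - tmp) == (acc % -2)) -> false; acc = 46; return -690; price_opt runs tmp = -15; acc = -15; cur = -6; ((a - 6) == (b + a)) -> false; (not ((tmp - tmp) != (acc % -2))) -> false; acc = 46; return -690; both end at -690.
Checked all 36 inputs in the declared domain: the outputs agree on every one.
verdict: equivalent


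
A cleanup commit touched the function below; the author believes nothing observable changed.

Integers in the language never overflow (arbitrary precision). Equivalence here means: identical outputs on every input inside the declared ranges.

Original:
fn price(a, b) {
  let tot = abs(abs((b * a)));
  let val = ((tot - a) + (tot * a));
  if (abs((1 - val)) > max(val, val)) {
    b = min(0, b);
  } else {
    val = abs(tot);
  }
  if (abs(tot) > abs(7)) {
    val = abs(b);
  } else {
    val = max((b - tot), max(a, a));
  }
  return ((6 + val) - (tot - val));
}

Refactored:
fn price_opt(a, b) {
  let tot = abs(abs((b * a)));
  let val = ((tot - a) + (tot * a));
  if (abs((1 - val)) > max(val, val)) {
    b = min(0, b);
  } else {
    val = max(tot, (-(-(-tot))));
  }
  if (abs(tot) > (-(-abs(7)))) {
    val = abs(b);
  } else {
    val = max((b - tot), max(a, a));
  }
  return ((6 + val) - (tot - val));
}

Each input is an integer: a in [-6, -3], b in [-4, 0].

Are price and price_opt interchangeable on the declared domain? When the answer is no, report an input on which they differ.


Equivalent — the differences include min/max/abs usage differs, yet no declared input distinguishes the two.
Spot check at a=-4, b=-4 — price: tot=16, then val=-44, then (abs((1 - val)) > max(val, val)) is true, then b=-4, then (abs(tot) > abs(7)) is true, then val=4, then returns -2. price_opt: tot=16, then val=-44, then (abs((1 - val)) > max(val, val)) is true, then b=-4, then (abs(tot) > (-(-abs(7)))) is true, then val=4, then returns -2. Both give -2.
Sweeping the whole domain (20 inputs) finds no disagreement.
verdict: equivalent


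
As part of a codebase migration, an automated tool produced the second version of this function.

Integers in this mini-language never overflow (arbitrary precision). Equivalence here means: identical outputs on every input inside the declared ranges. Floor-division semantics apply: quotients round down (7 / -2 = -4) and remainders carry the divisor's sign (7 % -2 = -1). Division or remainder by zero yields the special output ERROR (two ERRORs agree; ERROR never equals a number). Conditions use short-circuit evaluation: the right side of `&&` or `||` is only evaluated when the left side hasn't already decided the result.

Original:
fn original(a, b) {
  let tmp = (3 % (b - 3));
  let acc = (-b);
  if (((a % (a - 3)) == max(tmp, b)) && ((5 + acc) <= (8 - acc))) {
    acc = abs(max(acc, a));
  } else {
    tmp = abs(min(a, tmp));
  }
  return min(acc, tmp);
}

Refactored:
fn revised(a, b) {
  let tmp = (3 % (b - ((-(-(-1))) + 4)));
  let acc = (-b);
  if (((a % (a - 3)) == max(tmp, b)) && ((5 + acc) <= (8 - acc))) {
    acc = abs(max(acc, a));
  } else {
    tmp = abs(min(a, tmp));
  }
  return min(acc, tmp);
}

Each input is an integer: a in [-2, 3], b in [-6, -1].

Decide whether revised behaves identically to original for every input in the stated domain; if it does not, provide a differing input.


Differences: arithmetic usage differs, constant usage differs — yet all 36 inputs agree.
verdict: equivalent


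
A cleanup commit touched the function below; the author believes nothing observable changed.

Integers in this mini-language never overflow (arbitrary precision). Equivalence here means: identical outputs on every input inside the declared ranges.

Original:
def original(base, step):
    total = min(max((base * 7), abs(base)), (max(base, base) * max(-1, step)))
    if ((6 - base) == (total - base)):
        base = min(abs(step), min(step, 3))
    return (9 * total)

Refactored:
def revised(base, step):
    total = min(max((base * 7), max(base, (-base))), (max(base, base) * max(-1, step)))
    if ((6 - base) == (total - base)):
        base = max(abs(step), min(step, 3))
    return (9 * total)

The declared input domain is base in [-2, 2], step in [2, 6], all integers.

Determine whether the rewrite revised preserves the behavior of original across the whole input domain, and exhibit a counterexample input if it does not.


Equivalent. The suspicious edit (`min(abs(step), min(step, 3))` became `max(abs(step), min(step, 3))`) never changes the result for any input inside the declared domain.
Across all 25 domain points the two functions coincide.
One worked example (base=2, step=2) — original: total = 4; ((6 - base) == (total - base)) -> false; return 36; revised: total = 4; ((6 - base) == (total - base)) -> false; return 36; agreement on 36.
verdict: equivalent


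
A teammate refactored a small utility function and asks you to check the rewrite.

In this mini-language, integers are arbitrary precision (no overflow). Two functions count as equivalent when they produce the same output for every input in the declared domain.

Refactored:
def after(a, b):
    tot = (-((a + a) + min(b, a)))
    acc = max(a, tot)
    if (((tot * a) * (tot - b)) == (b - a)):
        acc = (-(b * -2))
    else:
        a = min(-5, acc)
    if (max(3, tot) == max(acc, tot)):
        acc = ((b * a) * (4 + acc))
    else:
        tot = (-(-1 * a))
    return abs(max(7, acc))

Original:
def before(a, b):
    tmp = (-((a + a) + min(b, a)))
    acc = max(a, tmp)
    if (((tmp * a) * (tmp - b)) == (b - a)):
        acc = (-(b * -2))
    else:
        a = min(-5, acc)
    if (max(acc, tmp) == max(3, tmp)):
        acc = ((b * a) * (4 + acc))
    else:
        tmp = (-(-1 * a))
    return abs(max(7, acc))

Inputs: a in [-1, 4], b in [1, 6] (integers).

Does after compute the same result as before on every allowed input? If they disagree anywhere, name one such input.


Comparing the listings, the differences include: local variable names differ.
One worked example (a=2, b=3) — before: tmp becomes -6; next acc becomes 2; next (((tmp * a) * (tmp - b)) == (b - a)) evaluates to false; next a becomes -5; next (max(acc, tmp) == max(3, tmp)) evaluates to false; next tmp becomes -5; next final value 7; after: tot becomes -6; next acc becomes 2; next (((tot * a) * (tot - b)) == (b - a)) evaluates to false; next a becomes -5; next (max(3, tot) == max(acc, tot)) evaluates to false; next tot becomes -5; next final value 7; agreement on 7.
Checked all 36 inputs in the declared domain: the outputs agree on every one.
verdict: equivalent


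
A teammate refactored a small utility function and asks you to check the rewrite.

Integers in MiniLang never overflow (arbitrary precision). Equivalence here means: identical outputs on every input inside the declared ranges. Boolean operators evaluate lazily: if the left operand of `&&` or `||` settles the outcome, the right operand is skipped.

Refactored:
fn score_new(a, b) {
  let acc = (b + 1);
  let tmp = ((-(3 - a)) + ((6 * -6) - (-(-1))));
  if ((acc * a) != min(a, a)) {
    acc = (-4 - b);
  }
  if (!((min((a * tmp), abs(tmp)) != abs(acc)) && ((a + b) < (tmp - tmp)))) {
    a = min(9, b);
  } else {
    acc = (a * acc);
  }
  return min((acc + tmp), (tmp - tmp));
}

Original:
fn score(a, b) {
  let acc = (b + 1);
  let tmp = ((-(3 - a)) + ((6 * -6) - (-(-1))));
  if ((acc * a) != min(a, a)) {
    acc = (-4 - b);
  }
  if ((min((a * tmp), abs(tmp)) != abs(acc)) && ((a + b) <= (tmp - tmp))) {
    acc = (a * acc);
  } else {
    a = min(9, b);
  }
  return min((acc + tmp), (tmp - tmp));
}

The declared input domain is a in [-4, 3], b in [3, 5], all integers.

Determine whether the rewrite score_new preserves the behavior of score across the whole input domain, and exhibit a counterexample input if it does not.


Try a=-4, b=4.
score: acc = 5; tmp = -44; ((acc * a) != min(a, a)) -> true; acc = -8; ((min((a * tmp), abs(tmp)) != abs(acc)) && ((a + b) <= (tmp - tmp))) -> true; acc = 32; return -12
score_new: acc = 5; tmp = -44; ((acc * a) != min(a, a)) -> true; acc = -8; (!((min((a * tmp), abs(tmp)) != abs(acc)) && ((a + b) < (tmp - tmp)))) -> true; a = 4; return -52
-12 vs -52 — the two versions disagree here.
verdict: not equivalent; witness: a=-4, b=4


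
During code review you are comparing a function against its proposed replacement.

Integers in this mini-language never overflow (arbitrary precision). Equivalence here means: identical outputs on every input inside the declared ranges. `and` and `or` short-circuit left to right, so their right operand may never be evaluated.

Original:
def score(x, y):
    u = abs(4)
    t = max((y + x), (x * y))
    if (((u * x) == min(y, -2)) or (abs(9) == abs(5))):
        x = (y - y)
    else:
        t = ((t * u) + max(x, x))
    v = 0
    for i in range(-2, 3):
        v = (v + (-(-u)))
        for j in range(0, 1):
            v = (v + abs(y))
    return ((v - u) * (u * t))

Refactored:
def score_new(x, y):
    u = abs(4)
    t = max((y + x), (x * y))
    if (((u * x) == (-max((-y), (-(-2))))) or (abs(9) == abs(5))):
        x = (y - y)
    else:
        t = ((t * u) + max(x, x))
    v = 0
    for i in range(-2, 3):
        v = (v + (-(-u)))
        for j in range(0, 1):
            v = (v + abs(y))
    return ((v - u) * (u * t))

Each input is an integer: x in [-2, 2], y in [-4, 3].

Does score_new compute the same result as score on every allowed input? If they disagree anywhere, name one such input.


This is a faithful refactor — min/max/abs usage differs, but the computed results match everywhere.
Spot check at x=-2, y=0 — score: u=4, then t=0, then (((u * x) == min(y, -2)) or (abs(9) == abs(5))) is false, then t=-2, then v=0, then (i=-2), then v=4, then (j=0), then v=4, then (i=-1), then v=8, then (j=0), then v=8, then (i=0), then v=12, then (j=0), then v=12, then (i=1), then v=16, then (j=0), then v=16, then (i=2), then v=20, then (j=0), then v=20, then returns -128. score_new: u=4, then t=0, then (((u * x) == (-max((-y), (-(-2))))) or (abs(9) == abs(5))) is false, then t=-2, then v=0, then (i=-2), then v=4, then (j=0), then v=4, then (i=-1), then v=8, then (j=0), then v=8, then (i=0), then v=12, then (j=0), then v=12, then (i=1), then v=16, then (j=0), then v=16, then (i=2), then v=20, then (j=0), then v=20, then returns -128. Both give -128.
Every one of the 40 inputs gives matching results.
verdict: equivalent


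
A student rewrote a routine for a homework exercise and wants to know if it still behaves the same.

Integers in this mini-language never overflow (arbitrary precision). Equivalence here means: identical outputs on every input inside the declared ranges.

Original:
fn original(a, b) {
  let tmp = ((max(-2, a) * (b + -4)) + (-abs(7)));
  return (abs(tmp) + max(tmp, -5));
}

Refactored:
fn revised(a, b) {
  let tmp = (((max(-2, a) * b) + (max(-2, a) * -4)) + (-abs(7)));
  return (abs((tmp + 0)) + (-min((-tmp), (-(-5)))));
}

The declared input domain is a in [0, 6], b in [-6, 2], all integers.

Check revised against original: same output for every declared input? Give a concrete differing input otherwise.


Reading the diff, among the changes: arithmetic usage differs; also min/max/abs usage differs; also constant usage differs.
As a probe, take a=5, b=2: original runs tmp := -17 | result 12; revised runs tmp := -17 | result 12; both end at 12.
Sweeping the whole domain (63 inputs) finds no disagreement.
verdict: equivalent


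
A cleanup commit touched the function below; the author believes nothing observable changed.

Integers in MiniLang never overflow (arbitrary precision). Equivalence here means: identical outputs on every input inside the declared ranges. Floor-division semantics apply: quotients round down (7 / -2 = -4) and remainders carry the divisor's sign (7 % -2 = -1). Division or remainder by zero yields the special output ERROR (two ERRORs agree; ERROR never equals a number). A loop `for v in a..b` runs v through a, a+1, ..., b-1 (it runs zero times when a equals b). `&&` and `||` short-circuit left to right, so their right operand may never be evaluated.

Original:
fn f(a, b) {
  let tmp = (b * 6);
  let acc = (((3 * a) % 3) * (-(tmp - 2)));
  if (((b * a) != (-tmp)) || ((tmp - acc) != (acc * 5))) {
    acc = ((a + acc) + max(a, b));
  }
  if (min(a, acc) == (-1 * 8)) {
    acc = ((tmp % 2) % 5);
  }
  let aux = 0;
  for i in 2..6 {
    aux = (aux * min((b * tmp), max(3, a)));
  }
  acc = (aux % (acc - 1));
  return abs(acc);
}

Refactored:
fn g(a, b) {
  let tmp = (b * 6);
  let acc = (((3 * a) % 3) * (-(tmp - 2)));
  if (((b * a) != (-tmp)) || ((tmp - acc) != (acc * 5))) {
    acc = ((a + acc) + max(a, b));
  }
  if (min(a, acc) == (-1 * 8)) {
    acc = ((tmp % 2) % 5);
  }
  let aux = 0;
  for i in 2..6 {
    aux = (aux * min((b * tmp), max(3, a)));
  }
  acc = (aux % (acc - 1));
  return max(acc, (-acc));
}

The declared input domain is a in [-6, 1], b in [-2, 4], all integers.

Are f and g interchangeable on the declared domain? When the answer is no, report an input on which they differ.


This is a faithful refactor — min/max/abs usage differs, but the computed results match everywhere.
Spot check at a=1, b=4 — f: tmp=24, then acc=0, then (((b * a) != (-tmp)) || ((tmp - acc) != (acc * 5))) is true, then acc=5, then (min(a, acc) == (-1 * 8)) is false, then aux=0, then (i=2), then aux=0, then (i=3), then aux=0, then (i=4), then aux=0, then (i=5), then aux=0, then acc=0, then returns 0. g: tmp=24, then acc=0, then (((b * a) != (-tmp)) || ((tmp - acc) != (acc * 5))) is true, then acc=5, then (min(a, acc) == (-1 * 8)) is false, then aux=0, then (i=2), then aux=0, then (i=3), then aux=0, then (i=4), then aux=0, then (i=5), then aux=0, then acc=0, then returns 0. Both give 0.
Sweeping the whole domain (56 inputs) finds no disagreement.
verdict: equivalent


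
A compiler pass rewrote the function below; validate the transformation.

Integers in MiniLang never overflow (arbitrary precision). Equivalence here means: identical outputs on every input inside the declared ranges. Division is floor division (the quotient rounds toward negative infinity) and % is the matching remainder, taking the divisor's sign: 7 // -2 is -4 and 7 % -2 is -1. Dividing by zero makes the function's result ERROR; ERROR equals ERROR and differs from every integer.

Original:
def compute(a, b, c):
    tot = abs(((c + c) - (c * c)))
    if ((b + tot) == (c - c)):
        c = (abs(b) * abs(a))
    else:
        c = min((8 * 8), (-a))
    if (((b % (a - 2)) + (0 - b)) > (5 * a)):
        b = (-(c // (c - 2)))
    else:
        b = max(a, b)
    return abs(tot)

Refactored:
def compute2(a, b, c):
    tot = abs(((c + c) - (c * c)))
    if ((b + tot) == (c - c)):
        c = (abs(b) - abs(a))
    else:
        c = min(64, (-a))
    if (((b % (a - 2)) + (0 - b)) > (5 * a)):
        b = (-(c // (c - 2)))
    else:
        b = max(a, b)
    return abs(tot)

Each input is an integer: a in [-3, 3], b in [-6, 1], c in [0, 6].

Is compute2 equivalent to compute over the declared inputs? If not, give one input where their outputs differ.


Evaluate both at a=-2, b=-1, c=1.
compute: tot = 1; ((b + tot) == (c - c)) -> true; c = 2; (((b % (a - 2)) + (0 - b)) > (5 * a)) -> true; division by zero -> ERROR
compute2: tot = 1; ((b + tot) == (c - c)) -> true; c = -1; (((b % (a - 2)) + (0 - b)) > (5 * a)) -> true; b = 0; return 1
ERROR against 1: the behavior changed.
verdict: not equivalent; witness: a=-2, b=-1, c=1


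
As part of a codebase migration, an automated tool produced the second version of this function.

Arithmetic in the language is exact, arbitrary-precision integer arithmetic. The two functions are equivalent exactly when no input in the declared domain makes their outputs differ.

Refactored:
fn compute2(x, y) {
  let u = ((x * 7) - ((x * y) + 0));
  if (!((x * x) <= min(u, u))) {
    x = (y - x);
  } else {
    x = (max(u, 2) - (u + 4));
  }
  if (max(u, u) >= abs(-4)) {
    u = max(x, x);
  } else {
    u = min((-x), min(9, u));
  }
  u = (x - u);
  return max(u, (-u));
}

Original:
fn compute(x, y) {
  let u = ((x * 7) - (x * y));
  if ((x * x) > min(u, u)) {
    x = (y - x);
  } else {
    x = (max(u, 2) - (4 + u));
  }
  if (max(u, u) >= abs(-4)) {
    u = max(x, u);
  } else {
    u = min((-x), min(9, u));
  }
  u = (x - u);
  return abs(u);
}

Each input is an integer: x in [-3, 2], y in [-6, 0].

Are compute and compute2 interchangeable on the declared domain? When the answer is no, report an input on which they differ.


These are not equivalent — on x=1, y=-6 the outputs split (17 vs 0).
compute: u becomes 13; next ((x * x) > min(u, u)) evaluates to false; next x becomes -4; next (max(u, u) >= abs(-4)) evaluates to true; next u becomes 13; next u becomes -17; next final value 17
compute2: u becomes 13; next (!((x * x) <= min(u, u))) evaluates to false; next x becomes -4; next (max(u, u) >= abs(-4)) evaluates to true; next u becomes -4; next u becomes 0; next final value 0
verdict: not equivalent; witness: x=1, y=-6


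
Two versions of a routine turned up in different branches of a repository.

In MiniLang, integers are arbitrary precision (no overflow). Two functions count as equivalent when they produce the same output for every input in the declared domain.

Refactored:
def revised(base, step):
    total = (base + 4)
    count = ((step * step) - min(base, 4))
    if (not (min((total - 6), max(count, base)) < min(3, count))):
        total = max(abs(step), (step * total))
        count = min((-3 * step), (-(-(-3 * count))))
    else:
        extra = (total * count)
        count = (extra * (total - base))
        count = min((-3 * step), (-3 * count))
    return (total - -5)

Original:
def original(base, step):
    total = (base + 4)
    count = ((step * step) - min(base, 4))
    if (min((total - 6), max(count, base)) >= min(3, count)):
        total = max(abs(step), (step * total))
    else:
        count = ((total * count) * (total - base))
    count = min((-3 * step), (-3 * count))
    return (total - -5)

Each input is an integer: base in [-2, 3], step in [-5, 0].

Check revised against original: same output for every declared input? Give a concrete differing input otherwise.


Changes here: local variable names differ, plus min/max/abs usage differs, plus constant usage differs, plus statement counts differ, plus arithmetic usage differs, plus boolean connective usage differs, plus comparison usage differs; the full 36-point sweep finds no disagreement.
verdict: equivalent


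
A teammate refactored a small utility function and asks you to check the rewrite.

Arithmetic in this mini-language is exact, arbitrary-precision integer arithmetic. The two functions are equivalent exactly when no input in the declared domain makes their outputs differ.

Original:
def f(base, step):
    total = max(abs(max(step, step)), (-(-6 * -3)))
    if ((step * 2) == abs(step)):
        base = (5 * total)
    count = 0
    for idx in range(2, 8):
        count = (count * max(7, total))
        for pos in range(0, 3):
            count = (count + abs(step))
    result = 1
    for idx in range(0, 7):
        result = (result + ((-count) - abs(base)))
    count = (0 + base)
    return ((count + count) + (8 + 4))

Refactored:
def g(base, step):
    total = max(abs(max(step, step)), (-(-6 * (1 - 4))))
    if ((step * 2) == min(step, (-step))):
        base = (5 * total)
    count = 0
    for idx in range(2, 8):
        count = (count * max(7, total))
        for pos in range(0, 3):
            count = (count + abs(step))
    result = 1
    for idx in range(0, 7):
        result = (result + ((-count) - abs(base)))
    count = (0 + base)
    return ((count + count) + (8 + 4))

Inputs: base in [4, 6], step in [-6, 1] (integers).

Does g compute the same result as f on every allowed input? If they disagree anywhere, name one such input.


Equivalent. There is a behavioral-looking edit here, yet the outcome never shifts on this domain.
Across all 24 domain points the two functions coincide.
As a probe, take base=4, step=-1: f runs total=1, then ((step * 2) == abs(step)) is false, then count=0, then (idx=2), then count=0, then (pos=0), then count=1, then (pos=1), then count=2, then (pos=2), then count=3, then (idx=3), then count=21, then (pos=0), then count=22, then (pos=1), then count=23, then (pos=2), then count=24, then (idx=4), then count=168, then (pos=0), then count=169, then (pos=1), then count=170, then (pos=2), then count=171, then (idx=5), then count=1197, then (pos=0), then count=1198, then (pos=1), then count=1199, then (pos=2), then count=1200, then (idx=6), then count=8400, then (pos=0), then count=8401, then (pos=1), then count=8402, then (pos=2), then count=8403, then (idx=7), then count=58821, then (pos=0), then count=58822, then (pos=1), then count=58823, then (pos=2), then count=58824, then result=1, then (idx=0), then result=-58827, then (idx=1), then result=-117655, then (idx=2), then result=-176483, then (idx=3), then result=-235311, then (idx=4), then result=-294139, then (idx=5), then result=-352967, then (idx=6), then result=-411795, then count=4, then returns 20; g runs total=1, then ((step * 2) == min(step, (-step))) is false, then count=0, then (idx=2), then count=0, then (pos=0), then count=1, then (pos=1), then count=2, then (pos=2), then count=3, then (idx=3), then count=21, then (pos=0), then count=22, then (pos=1), then count=23, then (pos=2), then count=24, then (idx=4), then count=168, then (pos=0), then count=169, then (pos=1), then count=170, then (pos=2), then count=171, then (idx=5), then count=1197, then (pos=0), then count=1198, then (pos=1), then count=1199, then (pos=2), then count=1200, then (idx=6), then count=8400, then (pos=0), then count=8401, then (pos=1), then count=8402, then (pos=2), then count=8403, then (idx=7), then count=58821, then (pos=0), then count=58822, then (pos=1), then count=58823, then (pos=2), then count=58824, then result=1, then (idx=0), then result=-58827, then (idx=1), then result=-117655, then (idx=2), then result=-176483, then (idx=3), then result=-235311, then (idx=4), then result=-294139, then (idx=5), then result=-352967, then (idx=6), then result=-411795, then count=4, then returns 20; both end at 20.
verdict: equivalent


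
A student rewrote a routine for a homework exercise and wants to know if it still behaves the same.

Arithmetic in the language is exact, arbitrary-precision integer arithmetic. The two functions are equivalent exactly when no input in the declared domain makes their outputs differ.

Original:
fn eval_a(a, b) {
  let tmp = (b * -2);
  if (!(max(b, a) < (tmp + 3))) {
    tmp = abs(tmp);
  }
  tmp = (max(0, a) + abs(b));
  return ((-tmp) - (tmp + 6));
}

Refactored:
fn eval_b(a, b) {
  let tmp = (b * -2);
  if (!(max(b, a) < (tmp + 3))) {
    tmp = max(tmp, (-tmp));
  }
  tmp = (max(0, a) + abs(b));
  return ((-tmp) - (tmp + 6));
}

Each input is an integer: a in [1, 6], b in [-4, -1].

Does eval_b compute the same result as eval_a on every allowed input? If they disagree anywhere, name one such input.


Side by side, the visible changes include: min/max/abs usage differs.
One worked example (a=2, b=-3) — eval_a: tmp := 6 | (!(max(b, a) < (tmp + 3))): false | tmp := 5 | result -16; eval_b: tmp := 6 | (!(max(b, a) < (tmp + 3))): false | tmp := 5 | result -16; agreement on -16.
Across all 24 domain points the two functions coincide.
verdict: equivalent


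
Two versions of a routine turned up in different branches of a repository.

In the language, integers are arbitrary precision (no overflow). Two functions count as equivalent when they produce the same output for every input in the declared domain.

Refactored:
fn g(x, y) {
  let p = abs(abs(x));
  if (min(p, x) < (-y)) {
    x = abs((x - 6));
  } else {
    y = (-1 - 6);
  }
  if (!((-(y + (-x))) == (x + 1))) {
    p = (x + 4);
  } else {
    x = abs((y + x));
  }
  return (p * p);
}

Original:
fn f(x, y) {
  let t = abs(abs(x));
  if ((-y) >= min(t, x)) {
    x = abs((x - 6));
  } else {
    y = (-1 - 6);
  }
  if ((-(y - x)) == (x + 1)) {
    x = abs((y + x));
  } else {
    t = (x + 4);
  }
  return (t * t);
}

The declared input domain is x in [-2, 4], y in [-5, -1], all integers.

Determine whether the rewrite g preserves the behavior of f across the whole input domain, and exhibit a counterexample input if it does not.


On input x=1, y=-1, f returns 1 while g returns 25.
verdict: not equivalent; witness: x=1, y=-1
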